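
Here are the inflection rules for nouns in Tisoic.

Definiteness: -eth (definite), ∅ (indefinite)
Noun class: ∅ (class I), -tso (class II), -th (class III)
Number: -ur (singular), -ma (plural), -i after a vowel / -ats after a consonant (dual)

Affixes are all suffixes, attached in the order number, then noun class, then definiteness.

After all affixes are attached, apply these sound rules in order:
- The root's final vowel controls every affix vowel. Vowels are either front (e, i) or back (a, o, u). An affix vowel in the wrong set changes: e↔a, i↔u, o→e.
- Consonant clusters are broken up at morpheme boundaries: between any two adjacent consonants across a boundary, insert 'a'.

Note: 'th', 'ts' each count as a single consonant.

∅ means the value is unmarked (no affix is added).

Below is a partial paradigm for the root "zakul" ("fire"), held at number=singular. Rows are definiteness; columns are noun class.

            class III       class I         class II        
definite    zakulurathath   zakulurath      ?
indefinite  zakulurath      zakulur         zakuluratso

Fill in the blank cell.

Attach number singular -ur → zakulur.
Attach noun class class II -tso → zakulurtso.
Attach definiteness definite -eth → zakulurtsoeth.
Apply vowel harmony: zakulurtsoeth → zakulurtsoath.
Apply epenthesis: zakulurtsoath → zakuluratsoath.

zakuluratsoath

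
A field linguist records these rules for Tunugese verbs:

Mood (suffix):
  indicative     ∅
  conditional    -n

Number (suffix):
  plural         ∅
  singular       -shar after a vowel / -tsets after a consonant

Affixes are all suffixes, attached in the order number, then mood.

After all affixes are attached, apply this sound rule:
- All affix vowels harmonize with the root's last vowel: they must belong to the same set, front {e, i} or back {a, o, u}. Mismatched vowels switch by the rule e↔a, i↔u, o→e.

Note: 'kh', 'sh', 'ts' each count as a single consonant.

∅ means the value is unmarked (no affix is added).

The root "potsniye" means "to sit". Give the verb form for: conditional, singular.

potsniyeshern

Attach number singular -shar (after vowel 'e') → potsniyeshar.
Attach mood conditional -n → potsniyesharn.
Apply vowel harmony: potsniyesharn → potsniyeshern.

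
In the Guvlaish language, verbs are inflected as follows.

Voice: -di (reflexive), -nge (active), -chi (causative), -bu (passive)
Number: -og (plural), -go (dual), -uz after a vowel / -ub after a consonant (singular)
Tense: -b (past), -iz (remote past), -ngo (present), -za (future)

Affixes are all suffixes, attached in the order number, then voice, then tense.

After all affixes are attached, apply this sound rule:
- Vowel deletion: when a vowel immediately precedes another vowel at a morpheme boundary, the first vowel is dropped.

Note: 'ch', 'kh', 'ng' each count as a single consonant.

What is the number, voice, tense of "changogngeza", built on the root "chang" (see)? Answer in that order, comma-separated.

Segment: chang-og-nge-za.
number: -og → plural.
voice: -nge → active.
tense: -za → future.

plural, active, future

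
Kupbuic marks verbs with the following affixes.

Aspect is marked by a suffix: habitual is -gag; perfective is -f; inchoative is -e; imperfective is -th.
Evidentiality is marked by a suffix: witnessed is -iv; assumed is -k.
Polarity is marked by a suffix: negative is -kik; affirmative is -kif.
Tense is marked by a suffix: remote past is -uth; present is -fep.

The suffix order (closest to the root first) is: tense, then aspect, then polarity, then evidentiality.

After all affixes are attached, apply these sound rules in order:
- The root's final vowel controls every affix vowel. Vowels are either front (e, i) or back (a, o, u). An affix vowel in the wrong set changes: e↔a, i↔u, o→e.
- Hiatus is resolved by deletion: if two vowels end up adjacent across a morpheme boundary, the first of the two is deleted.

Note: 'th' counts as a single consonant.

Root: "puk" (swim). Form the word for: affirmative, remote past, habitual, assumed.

Attach tense remote past -uth → pukuth.
Attach aspect habitual -gag → pukuthgag.
Attach polarity affirmative -kif → pukuthgagkif.
Attach evidentiality assumed -k → pukuthgagkifk.
Apply vowel harmony: pukuthgagkifk → pukuthgagkufk.
Vowel deletion: no change.

pukuthgagkufk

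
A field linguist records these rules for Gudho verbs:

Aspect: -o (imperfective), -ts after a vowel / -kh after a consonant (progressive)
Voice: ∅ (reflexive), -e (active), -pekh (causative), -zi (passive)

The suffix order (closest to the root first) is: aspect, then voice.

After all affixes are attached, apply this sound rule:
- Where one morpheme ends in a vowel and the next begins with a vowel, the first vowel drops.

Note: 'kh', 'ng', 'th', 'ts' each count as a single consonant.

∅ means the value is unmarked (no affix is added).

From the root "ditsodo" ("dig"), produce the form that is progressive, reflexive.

Attach aspect progressive -ts (after vowel 'o') → ditsodots.
voice = reflexive: zero marking, form stays ditsodots.
Vowel deletion: no change.

ditsodots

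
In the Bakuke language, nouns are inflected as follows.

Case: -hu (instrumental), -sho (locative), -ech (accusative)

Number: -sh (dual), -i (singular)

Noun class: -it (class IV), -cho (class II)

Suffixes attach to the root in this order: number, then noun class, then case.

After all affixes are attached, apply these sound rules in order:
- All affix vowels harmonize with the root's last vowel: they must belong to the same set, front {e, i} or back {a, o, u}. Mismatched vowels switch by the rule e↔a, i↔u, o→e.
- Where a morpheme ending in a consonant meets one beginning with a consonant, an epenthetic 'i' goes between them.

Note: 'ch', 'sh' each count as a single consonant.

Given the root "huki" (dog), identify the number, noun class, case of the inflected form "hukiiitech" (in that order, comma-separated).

Segment: huki-i-it-ech.
number: -i → singular.
noun class: -it → class IV.
case: -ech → accusative.

singular, class IV, accusative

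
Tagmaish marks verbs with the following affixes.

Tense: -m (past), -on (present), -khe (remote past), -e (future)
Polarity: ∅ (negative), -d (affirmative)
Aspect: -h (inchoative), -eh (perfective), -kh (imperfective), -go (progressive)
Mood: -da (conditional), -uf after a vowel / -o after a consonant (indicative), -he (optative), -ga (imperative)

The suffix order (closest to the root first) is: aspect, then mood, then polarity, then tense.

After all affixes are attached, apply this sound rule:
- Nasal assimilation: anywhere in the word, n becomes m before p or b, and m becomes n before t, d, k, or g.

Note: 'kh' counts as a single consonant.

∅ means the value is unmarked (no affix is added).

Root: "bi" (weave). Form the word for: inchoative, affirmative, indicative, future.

Attach aspect inchoative -h → bih.
Attach mood indicative -o (after consonant 'h') → biho.
Attach polarity affirmative -d → bihod.
Attach tense future -e → bihode.
Nasal assimilation: no change.

bihode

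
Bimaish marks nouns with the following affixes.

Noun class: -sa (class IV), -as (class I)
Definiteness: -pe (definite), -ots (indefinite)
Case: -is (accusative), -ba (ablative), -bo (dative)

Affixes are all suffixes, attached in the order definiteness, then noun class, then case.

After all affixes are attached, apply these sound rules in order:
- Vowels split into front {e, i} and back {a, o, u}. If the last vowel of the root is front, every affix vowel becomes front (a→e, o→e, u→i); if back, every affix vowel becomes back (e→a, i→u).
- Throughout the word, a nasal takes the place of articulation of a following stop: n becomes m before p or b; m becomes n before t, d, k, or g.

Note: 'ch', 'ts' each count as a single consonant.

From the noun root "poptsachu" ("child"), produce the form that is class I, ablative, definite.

Attach definiteness definite -pe → poptsachupe.
Attach noun class class I -as → poptsachupeas.
Attach case ablative -ba → poptsachupeasba.
Apply vowel harmony: poptsachupeasba → poptsachupaasba.
Nasal assimilation: no change.

poptsachupaasba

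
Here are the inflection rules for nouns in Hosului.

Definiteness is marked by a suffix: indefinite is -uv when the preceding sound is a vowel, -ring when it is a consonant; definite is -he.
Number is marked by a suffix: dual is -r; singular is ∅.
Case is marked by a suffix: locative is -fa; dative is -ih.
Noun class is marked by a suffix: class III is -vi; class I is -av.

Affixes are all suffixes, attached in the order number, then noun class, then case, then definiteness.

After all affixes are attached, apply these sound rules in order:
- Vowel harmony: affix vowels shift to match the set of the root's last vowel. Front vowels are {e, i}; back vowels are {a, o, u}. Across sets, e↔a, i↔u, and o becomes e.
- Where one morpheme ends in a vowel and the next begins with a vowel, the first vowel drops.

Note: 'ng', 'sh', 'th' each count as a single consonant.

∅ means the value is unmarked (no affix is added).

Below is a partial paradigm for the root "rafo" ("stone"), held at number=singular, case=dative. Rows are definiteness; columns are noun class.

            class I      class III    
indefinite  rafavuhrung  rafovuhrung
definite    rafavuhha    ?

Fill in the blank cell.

rafovuhha

number = singular: zero marking, form stays rafo.
Attach noun class class III -vi → rafovi.
Attach case dative -ih → rafoviih.
Attach definiteness definite -he → rafoviihhe.
Apply vowel harmony: rafoviihhe → rafovuuhha.
Apply vowel deletion: rafovuuhha → rafovuhha.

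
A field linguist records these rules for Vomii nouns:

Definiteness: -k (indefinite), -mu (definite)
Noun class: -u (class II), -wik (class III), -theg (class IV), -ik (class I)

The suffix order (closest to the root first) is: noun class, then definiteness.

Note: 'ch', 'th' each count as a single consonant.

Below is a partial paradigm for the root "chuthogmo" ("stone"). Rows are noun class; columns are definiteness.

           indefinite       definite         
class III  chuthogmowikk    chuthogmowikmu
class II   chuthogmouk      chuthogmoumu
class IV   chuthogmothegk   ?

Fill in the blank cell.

Attach noun class class IV -theg → chuthogmotheg.
Attach definiteness definite -mu → chuthogmothegmu.

chuthogmothegmu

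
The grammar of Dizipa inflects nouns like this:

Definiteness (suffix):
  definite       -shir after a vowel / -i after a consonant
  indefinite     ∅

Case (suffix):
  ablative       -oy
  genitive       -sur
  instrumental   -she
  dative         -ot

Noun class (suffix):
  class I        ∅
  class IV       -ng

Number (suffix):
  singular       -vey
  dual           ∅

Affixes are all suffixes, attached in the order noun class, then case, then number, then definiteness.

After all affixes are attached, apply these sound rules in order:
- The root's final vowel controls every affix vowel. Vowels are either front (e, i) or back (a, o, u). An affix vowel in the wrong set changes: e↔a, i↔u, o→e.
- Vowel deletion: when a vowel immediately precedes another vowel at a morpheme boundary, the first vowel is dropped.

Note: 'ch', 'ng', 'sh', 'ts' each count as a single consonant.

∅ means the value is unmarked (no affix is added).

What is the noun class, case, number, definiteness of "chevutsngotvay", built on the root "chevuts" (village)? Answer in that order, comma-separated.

Segment: chevuts-ng-ot-vey.
noun class: -ng → class IV.
case: -ot → dative.
number: -vey → singular.
definiteness: ∅ → indefinite.

class IV, dative, singular, indefinite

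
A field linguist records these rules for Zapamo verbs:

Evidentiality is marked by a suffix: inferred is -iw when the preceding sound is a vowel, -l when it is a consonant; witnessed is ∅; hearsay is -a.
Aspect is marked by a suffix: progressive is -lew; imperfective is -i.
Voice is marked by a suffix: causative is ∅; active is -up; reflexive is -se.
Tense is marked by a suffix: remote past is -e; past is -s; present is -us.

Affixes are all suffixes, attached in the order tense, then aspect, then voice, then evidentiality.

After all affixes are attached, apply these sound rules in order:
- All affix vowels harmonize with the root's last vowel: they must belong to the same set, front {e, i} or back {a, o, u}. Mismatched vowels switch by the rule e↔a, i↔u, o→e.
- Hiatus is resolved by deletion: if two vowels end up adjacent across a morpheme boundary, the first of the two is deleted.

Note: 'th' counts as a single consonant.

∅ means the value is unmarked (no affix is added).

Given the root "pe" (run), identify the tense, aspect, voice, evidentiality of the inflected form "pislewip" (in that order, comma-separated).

present, progressive, active, witnessed

Segment: pe-us-lew-up.
tense: -us → present.
aspect: -lew → progressive.
voice: -up → active.
evidentiality: ∅ → witnessed.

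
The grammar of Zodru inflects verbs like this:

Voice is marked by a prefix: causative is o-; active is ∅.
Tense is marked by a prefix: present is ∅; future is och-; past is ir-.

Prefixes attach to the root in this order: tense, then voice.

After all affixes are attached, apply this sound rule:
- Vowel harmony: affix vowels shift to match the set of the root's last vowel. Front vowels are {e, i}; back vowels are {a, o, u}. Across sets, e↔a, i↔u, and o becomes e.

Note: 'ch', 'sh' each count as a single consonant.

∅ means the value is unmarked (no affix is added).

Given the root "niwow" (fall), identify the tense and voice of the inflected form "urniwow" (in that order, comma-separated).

Segment: ir-niwow.
tense: ir- → past.
voice: ∅ → active.

past, active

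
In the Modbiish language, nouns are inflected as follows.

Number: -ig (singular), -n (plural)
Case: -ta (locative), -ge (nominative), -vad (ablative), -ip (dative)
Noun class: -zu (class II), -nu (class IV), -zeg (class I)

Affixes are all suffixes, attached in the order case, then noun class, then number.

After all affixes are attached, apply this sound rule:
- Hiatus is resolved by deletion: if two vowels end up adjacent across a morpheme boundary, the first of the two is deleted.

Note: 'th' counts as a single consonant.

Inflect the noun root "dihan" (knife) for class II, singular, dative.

dihanipzig

Attach case dative -ip → dihanip.
Attach noun class class II -zu → dihanipzu.
Attach number singular -ig → dihanipzuig.
Apply vowel deletion: dihanipzuig → dihanipzig.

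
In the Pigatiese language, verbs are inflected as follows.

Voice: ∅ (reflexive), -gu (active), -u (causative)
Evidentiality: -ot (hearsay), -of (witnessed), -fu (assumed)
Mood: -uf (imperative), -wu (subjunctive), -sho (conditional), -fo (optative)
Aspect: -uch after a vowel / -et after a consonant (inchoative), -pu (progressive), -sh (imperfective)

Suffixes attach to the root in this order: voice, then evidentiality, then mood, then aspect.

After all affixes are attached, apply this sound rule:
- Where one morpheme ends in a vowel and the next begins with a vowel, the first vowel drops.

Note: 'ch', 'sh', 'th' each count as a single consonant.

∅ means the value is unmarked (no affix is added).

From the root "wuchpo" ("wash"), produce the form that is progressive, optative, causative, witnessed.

Attach voice causative -u → wuchpou.
Attach evidentiality witnessed -of → wuchpouof.
Attach mood optative -fo → wuchpouoffo.
Attach aspect progressive -pu → wuchpouoffopu.
Apply vowel deletion: wuchpouoffopu → wuchpoffopu.

wuchpoffopu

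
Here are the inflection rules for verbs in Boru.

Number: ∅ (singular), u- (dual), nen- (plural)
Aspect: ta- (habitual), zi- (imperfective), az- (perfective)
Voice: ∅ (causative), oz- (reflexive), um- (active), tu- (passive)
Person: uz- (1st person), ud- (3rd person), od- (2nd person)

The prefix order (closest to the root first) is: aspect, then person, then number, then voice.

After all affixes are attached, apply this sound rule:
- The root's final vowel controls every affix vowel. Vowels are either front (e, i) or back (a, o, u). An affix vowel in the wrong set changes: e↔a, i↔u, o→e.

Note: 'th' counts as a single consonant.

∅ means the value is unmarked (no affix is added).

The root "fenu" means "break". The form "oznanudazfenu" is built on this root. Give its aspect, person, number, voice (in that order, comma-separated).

perfective, 3rd person, plural, reflexive

Segment: oz-nen-ud-az-fenu.
aspect: az- → perfective.
person: ud- → 3rd person.
number: nen- → plural.
voice: oz- → reflexive.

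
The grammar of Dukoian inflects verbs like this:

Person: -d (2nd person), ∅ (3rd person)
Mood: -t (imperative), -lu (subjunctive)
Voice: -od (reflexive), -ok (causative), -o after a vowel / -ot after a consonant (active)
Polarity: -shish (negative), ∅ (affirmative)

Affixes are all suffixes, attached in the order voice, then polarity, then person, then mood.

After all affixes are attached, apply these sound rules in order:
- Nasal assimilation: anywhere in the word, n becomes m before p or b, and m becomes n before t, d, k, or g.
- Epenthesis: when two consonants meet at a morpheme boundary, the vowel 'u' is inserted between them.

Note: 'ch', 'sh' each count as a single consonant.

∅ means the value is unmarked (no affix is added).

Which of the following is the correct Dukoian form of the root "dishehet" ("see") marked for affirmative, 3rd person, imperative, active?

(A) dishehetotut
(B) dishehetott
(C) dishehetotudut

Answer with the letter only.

Attach voice active -ot (after consonant 't') → dishehetot.
polarity = affirmative: zero marking, form stays dishehetot.
person = 3rd person: zero marking, form stays dishehetot.
Attach mood imperative -t → dishehetott.
Nasal assimilation: no change.
Apply epenthesis: dishehetott → dishehetotut.
So the correct form is dishehetotut, option (A).
(C) dishehetotudut is wrong: it uses 2nd person instead of 3rd person for person.
(B) dishehetott is wrong: it fails to apply the sound rule(s).

A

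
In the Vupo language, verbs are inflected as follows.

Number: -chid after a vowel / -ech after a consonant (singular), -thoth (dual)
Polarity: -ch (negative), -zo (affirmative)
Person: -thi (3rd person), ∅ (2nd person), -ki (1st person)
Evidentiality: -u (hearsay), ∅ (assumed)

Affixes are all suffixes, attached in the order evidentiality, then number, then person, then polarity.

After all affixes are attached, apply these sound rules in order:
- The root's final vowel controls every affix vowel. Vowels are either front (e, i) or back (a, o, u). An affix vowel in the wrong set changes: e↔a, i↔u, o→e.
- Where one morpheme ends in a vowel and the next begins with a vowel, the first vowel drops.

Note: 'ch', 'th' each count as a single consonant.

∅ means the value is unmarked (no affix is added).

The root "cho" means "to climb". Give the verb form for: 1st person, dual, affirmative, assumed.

chothothkuzo

evidentiality = assumed: zero marking, form stays cho.
Attach number dual -thoth → chothoth.
Attach person 1st person -ki → chothothki.
Attach polarity affirmative -zo → chothothkizo.
Apply vowel harmony: chothothkizo → chothothkuzo.
Vowel deletion: no change.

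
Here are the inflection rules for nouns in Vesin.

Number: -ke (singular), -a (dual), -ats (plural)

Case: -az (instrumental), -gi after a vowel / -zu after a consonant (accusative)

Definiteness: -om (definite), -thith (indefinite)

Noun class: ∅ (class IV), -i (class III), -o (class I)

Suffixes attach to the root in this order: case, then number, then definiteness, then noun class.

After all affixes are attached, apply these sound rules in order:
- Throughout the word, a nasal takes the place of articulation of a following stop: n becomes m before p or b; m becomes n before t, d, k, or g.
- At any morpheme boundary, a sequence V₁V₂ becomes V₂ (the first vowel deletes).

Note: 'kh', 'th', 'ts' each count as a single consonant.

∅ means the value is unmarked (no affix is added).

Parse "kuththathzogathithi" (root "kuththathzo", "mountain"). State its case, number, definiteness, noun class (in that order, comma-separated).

Segment: kuththathzo-gi-a-thith-i.
case: -gi/zu → accusative.
number: -a → dual.
definiteness: -thith → indefinite.
noun class: -i → class III.

accusative, dual, indefinite, class III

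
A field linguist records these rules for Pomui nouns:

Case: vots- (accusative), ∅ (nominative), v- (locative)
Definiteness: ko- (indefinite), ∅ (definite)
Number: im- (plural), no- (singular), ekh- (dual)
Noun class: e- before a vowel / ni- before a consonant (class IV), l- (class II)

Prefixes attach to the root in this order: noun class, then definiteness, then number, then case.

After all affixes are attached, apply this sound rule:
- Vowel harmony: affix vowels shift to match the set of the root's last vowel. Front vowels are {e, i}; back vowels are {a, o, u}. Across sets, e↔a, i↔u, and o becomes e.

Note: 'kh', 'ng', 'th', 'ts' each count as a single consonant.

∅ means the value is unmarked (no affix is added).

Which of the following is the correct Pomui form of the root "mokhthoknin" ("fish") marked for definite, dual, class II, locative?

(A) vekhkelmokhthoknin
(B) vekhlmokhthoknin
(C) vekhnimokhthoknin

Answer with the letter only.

Attach noun class class II l- → lmokhthoknin.
definiteness = definite: zero marking, form stays lmokhthoknin.
Attach number dual ekh- → ekhlmokhthoknin.
Attach case locative v- → vekhlmokhthoknin.
Vowel harmony: no change.
So the correct form is vekhlmokhthoknin, option (B).
(A) vekhkelmokhthoknin is wrong: it uses indefinite instead of definite for definiteness.
(C) vekhnimokhthoknin is wrong: it uses class IV instead of class II for noun class.

B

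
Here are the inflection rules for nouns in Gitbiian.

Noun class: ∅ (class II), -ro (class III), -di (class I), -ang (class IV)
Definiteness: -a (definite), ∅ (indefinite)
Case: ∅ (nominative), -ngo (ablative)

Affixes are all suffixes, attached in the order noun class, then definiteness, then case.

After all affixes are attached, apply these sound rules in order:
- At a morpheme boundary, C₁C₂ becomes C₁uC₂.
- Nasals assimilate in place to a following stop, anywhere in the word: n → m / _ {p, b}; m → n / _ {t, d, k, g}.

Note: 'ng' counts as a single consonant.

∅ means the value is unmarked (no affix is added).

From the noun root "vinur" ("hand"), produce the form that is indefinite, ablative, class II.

noun class = class II: zero marking, form stays vinur.
definiteness = indefinite: zero marking, form stays vinur.
Attach case ablative -ngo → vinurngo.
Apply epenthesis: vinurngo → vinurungo.
Nasal assimilation: no change.

vinurungo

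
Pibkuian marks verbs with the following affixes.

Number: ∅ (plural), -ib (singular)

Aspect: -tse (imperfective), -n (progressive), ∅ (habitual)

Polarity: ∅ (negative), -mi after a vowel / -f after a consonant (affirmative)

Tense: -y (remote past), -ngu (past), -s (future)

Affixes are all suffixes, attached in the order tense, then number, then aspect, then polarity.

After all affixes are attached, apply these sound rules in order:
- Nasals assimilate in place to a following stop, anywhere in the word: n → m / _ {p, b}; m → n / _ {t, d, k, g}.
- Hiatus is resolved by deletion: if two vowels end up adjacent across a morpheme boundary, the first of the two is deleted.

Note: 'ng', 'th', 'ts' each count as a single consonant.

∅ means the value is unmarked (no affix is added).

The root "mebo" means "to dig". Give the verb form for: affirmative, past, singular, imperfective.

mebongibtsemi

Attach tense past -ngu → mebongu.
Attach number singular -ib → mebonguib.
Attach aspect imperfective -tse → mebonguibtse.
Attach polarity affirmative -mi (after vowel 'e') → mebonguibtsemi.
Nasal assimilation: no change.
Apply vowel deletion: mebonguibtsemi → mebongibtsemi.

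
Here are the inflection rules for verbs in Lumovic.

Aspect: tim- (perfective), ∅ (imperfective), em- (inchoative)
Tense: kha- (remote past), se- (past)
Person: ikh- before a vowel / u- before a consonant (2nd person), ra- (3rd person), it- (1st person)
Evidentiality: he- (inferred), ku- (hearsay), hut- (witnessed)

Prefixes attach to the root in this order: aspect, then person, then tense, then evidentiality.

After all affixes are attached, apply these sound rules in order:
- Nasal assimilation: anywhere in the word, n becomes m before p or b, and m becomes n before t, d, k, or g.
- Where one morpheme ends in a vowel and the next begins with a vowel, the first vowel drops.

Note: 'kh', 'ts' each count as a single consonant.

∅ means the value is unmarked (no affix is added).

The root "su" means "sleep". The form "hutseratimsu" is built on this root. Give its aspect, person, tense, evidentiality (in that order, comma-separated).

perfective, 3rd person, past, witnessed

Segment: hut-se-ra-tim-su.
aspect: tim- → perfective.
person: ra- → 3rd person.
tense: se- → past.
evidentiality: hut- → witnessed.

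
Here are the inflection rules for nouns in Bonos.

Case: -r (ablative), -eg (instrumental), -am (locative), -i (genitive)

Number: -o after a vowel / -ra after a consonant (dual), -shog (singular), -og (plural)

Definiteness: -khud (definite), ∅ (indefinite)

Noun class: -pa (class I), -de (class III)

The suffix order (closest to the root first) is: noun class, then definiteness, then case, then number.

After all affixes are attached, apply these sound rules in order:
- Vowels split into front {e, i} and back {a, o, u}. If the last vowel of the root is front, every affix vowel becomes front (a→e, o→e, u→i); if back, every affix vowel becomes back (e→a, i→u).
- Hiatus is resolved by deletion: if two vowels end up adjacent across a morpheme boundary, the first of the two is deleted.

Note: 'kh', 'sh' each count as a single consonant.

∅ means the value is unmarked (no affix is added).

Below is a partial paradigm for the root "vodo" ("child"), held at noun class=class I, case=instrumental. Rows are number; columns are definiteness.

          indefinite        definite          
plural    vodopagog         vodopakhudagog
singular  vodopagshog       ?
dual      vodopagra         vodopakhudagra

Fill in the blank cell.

vodopakhudagshog

Attach noun class class I -pa → vodopa.
Attach definiteness definite -khud → vodopakhud.
Attach case instrumental -eg → vodopakhudeg.
Attach number singular -shog → vodopakhudegshog.
Apply vowel harmony: vodopakhudegshog → vodopakhudagshog.
Vowel deletion: no change.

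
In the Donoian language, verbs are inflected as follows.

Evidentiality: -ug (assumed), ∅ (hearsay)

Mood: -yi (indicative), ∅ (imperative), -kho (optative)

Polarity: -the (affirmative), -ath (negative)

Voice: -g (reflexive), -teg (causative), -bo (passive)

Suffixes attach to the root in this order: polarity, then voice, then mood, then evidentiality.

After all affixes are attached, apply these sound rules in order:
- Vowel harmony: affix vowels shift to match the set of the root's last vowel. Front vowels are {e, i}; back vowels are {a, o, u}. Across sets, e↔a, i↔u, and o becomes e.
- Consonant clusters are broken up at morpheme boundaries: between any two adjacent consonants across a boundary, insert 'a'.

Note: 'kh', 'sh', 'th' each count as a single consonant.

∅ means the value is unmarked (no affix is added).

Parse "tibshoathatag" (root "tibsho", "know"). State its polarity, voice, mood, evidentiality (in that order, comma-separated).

negative, causative, imperative, hearsay

Segment: tibsho-ath-teg.
polarity: -ath → negative.
voice: -teg → causative.
mood: ∅ → imperative.
evidentiality: ∅ → hearsay.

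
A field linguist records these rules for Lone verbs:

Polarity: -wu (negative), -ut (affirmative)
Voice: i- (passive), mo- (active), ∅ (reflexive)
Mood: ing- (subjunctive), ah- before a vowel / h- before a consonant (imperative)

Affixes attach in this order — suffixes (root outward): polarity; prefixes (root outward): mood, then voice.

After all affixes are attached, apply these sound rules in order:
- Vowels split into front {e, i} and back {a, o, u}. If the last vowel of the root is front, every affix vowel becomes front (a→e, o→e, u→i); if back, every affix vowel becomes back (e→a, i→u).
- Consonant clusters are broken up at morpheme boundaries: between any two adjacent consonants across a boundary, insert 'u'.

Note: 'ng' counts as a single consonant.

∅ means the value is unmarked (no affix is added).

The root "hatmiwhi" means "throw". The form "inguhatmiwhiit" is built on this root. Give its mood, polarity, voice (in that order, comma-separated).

Segment: ing-hatmiwhi-ut.
mood: ing- → subjunctive.
polarity: -ut → affirmative.
voice: ∅ → reflexive.

subjunctive, affirmative, reflexive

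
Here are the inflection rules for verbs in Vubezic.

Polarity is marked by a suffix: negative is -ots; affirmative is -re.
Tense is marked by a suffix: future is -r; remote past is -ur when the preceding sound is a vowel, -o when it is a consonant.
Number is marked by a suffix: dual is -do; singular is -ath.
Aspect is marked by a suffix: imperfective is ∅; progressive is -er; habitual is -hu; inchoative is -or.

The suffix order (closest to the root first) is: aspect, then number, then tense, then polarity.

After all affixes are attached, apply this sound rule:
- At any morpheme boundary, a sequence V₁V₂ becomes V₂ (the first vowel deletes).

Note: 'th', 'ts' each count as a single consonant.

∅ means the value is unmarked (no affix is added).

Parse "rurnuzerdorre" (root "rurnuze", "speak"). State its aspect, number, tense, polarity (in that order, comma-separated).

Segment: rurnuze-er-do-r-re.
aspect: -er → progressive.
number: -do → dual.
tense: -r → future.
polarity: -re → affirmative.

progressive, dual, future, affirmative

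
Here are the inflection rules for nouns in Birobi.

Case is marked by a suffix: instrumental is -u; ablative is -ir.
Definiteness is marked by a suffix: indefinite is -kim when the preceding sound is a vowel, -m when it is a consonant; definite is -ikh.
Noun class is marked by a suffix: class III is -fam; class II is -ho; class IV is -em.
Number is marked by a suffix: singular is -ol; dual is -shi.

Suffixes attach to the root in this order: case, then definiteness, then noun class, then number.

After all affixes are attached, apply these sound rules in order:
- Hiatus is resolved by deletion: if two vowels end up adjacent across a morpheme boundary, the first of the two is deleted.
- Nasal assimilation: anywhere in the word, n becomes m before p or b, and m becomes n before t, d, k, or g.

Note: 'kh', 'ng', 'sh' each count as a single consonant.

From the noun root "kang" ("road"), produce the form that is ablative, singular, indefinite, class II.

Attach case ablative -ir → kangir.
Attach definiteness indefinite -m (after consonant 'r') → kangirm.
Attach noun class class II -ho → kangirmho.
Attach number singular -ol → kangirmhool.
Apply vowel deletion: kangirmhool → kangirmhol.
Nasal assimilation: no change.

kangirmhol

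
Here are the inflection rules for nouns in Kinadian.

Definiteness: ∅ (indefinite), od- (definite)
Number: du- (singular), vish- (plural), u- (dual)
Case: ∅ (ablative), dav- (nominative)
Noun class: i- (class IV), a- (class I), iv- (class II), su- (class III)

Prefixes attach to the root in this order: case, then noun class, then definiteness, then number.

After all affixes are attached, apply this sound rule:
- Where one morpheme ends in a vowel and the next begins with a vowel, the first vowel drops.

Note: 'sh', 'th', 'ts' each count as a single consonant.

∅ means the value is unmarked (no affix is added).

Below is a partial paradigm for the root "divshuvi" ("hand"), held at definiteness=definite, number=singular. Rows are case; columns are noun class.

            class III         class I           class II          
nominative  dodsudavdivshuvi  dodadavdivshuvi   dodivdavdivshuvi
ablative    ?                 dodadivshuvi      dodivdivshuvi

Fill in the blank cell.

case = ablative: zero marking, form stays divshuvi.
Attach noun class class III su- → sudivshuvi.
Attach definiteness definite od- → odsudivshuvi.
Attach number singular du- → duodsudivshuvi.
Apply vowel deletion: duodsudivshuvi → dodsudivshuvi.

dodsudivshuvi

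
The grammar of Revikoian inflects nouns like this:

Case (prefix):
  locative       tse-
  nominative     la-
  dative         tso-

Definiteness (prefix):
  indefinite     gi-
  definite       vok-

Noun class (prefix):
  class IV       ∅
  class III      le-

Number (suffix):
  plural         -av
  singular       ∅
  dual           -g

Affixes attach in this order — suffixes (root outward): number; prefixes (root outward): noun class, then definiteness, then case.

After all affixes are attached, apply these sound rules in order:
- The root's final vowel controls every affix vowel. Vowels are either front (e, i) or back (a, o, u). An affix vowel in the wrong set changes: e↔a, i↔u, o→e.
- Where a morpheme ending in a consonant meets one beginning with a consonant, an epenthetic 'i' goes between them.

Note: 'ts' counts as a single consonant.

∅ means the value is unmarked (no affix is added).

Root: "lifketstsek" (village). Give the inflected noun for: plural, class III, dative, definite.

Attach number plural -av → lifketstsekav.
Attach noun class class III le- → lelifketstsekav.
Attach definiteness definite vok- → voklelifketstsekav.
Attach case dative tso- → tsovoklelifketstsekav.
Apply vowel harmony: tsovoklelifketstsekav → tseveklelifketstsekev.
Apply epenthesis: tseveklelifketstsekev → tsevekilelifketstsekev.

tsevekilelifketstsekev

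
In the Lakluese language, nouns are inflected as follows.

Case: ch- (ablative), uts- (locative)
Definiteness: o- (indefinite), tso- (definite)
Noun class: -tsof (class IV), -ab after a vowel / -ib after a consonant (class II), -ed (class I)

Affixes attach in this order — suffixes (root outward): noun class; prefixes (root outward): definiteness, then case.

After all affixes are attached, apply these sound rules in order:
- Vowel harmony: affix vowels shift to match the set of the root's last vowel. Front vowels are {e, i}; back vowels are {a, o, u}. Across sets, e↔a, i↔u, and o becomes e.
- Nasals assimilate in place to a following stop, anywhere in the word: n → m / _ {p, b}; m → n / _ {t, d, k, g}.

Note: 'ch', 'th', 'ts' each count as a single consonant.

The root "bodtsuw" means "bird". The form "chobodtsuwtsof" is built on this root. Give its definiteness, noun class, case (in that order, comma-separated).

Segment: ch-o-bodtsuw-tsof.
definiteness: o- → indefinite.
noun class: -tsof → class IV.
case: ch- → ablative.

indefinite, class IV, ablative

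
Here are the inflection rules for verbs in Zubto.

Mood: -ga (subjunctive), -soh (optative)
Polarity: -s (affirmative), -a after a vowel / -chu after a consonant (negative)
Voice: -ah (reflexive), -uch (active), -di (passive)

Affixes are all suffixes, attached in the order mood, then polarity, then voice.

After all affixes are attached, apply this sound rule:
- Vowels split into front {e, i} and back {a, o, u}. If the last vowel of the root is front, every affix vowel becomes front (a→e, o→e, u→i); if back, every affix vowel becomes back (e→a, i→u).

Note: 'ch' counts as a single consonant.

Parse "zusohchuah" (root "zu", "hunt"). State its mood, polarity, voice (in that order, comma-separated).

optative, negative, reflexive

Segment: zu-soh-chu-ah.
mood: -soh → optative.
polarity: -a/chu → negative.
voice: -ah → reflexive.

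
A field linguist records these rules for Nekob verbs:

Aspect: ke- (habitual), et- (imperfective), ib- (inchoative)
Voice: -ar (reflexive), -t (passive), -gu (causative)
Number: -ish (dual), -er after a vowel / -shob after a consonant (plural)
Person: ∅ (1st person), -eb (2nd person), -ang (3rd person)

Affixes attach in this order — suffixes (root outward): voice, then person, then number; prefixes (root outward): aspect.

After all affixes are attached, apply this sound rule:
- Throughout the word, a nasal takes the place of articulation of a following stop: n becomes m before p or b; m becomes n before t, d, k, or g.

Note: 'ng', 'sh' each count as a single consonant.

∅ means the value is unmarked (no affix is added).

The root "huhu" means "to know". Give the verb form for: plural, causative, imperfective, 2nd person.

ethuhuguebshob

Attach voice causative -gu → huhugu.
Attach aspect imperfective et- → ethuhugu.
Attach person 2nd person -eb → ethuhugueb.
Attach number plural -shob (after consonant 'b') → ethuhuguebshob.
Nasal assimilation: no change.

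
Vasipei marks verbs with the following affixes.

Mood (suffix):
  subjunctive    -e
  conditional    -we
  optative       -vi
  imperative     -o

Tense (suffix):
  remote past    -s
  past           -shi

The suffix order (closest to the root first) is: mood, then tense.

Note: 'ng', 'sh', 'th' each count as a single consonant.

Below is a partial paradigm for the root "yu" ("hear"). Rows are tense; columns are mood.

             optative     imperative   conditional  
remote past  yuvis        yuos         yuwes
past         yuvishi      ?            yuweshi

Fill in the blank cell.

yuoshi

Attach mood imperative -o → yuo.
Attach tense past -shi → yuoshi.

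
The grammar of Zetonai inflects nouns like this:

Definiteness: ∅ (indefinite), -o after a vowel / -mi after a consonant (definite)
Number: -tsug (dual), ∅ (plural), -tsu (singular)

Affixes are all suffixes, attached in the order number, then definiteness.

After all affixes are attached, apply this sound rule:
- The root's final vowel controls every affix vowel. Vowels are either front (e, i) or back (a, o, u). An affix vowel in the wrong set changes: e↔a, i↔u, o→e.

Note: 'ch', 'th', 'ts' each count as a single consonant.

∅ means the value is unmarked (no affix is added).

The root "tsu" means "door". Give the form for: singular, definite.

Attach number singular -tsu → tsutsu.
Attach definiteness definite -o (after vowel 'u') → tsutsuo.
Vowel harmony: no change.

tsutsuo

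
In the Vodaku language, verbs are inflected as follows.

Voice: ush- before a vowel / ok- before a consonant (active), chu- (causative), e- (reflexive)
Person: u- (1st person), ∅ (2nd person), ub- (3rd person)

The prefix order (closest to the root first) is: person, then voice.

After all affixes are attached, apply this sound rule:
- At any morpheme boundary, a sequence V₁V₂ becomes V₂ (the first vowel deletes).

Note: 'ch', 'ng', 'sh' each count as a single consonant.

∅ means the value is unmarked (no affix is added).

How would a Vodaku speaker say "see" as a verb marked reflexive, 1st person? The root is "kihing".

Attach person 1st person u- → ukihing.
Attach voice reflexive e- → eukihing.
Apply vowel deletion: eukihing → ukihing.

ukihing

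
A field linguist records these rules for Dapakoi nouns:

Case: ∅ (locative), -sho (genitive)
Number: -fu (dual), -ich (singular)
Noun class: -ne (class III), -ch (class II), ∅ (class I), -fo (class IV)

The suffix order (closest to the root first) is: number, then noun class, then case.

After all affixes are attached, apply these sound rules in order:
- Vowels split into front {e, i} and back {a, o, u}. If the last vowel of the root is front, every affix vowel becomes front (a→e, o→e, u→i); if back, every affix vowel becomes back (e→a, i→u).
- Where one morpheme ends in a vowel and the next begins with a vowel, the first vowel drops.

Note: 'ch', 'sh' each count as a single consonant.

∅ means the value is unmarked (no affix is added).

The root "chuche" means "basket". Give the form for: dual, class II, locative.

Attach number dual -fu → chuchefu.
Attach noun class class II -ch → chuchefuch.
case = locative: zero marking, form stays chuchefuch.
Apply vowel harmony: chuchefuch → chuchefich.
Vowel deletion: no change.

chuchefich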